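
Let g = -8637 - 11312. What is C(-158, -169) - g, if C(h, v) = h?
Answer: 19791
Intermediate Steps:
g = -19949
C(-158, -169) - g = -158 - 1*(-19949) = -158 + 19949 = 19791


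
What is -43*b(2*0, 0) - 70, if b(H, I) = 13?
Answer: -629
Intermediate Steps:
-43*b(2*0, 0) - 70 = -43*13 - 70 = -559 - 70 = -629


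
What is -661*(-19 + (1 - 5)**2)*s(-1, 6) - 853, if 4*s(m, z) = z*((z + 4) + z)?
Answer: 46739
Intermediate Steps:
s(m, z) = z*(4 + 2*z)/4 (s(m, z) = (z*((z + 4) + z))/4 = (z*((4 + z) + z))/4 = (z*(4 + 2*z))/4 = z*(4 + 2*z)/4)
-661*(-19 + (1 - 5)**2)*s(-1, 6) - 853 = -661*(-19 + (1 - 5)**2)*(1/2)*6*(2 + 6) - 853 = -661*(-19 + (-4)**2)*(1/2)*6*8 - 853 = -661*(-19 + 16)*24 - 853 = -(-1983)*24 - 853 = -661*(-72) - 853 = 47592 - 853 = 46739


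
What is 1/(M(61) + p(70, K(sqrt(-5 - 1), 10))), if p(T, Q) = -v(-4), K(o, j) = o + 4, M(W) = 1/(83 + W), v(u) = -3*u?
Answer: -144/1727 ≈ -0.083382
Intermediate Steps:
K(o, j) = 4 + o
p(T, Q) = -12 (p(T, Q) = -(-3)*(-4) = -1*12 = -12)
1/(M(61) + p(70, K(sqrt(-5 - 1), 10))) = 1/(1/(83 + 61) - 12) = 1/(1/144 - 12) = 1/(-1727/144) = -144/1727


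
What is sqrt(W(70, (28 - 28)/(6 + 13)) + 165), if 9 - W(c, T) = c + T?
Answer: 2*sqrt(26) ≈ 10.198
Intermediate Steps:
W(c, T) = 9 - T - c (W(c, T) = 9 - (c + T) = 9 - (T + c) = 9 + (-T - c) = 9 - T - c)
sqrt(W(70, (28 - 28)/(6 + 13)) + 165) = sqrt((9 - (28 - 28)/(6 + 13) - 1*70) + 165) = sqrt((9 - 0/19 - 70) + 165) = sqrt((9 - 1*0 - 70) + 165) = sqrt((9 + 0 - 70) + 165) = sqrt(-61 + 165) = sqrt(104) = 2*sqrt(26)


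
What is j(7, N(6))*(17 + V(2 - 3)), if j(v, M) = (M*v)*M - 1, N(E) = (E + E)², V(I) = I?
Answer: 2322416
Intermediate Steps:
N(E) = 4*E² (N(E) = (2*E)² = 4*E²)
j(v, M) = -1 + v*M² (j(v, M) = v*M² - 1 = -1 + v*M²)
j(7, N(6))*(17 + V(2 - 3)) = (-1 + 7*(4*6²)²)*(17 + (2 - 3)) = (-1 + 7*(4*36)²)*(17 - 1) = (-1 + 7*144²)*16 = (-1 + 7*20736)*16 = (-1 + 145152)*16 = 145151*16 = 2322416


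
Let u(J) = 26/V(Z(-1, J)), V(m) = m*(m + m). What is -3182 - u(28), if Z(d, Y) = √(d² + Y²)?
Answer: -2497883/785 ≈ -3182.0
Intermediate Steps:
Z(d, Y) = √(Y² + d²)
V(m) = 2*m² (V(m) = m*(2*m) = 2*m²)
u(J) = 26/(2 + 2*J²) (u(J) = 26/((2*(√(J² + (-1)²))²)) = 26/((2*(√(J² + 1))²)) = 26/((2*(√(1 + J²))²)) = 26/((2*(1 + J²))) = 26/(2 + 2*J²))
-3182 - u(28) = -3182 - 13/(1 + 28²) = -3182 - 13/(1 + 784) = -3182 - 13/785 = -2497883/785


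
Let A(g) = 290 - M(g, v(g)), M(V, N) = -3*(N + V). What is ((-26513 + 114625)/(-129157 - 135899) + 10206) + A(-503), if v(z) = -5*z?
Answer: 273863605/16566 ≈ 16532.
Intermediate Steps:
M(V, N) = -3*N - 3*V
A(g) = 290 - 12*g (A(g) = 290 - (-(-15)*g - 3*g) = 290 - (15*g - 3*g) = 290 - 12*g)
((-26513 + 114625)/(-129157 - 135899) + 10206) + A(-503) = ((-26513 + 114625)/(-129157 - 135899) + 10206) + (290 - 12*(-503)) = (88112/(-265056) + 10206) + (290 + 6036) = (88112*(-1/265056) + 10206) + 6326 = (-5507/16566 + 10206) + 6326 = 169067089/16566 + 6326 = 273863605/16566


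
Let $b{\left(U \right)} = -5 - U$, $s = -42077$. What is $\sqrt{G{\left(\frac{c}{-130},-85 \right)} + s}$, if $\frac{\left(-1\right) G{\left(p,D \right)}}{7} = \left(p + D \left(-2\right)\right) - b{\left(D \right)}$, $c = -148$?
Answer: $\frac{3 i \sqrt{20052305}}{65} \approx 206.68 i$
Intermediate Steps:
$G{\left(p,D \right)} = -35 - 7 p + 7 D$ ($G{\left(p,D \right)} = - 7 \left(\left(p + D \left(-2\right)\right) - \left(-5 - D\right)\right) = - 7 \left(\left(p - 2 D\right) + \left(5 + D\right)\right) = - 7 \left(5 + p - D\right) = -35 - 7 p + 7 D$)
$\sqrt{G{\left(\frac{c}{-130},-85 \right)} + s} = \sqrt{\left(-35 - 7 \left(- \frac{148}{-130}\right) + 7 \left(-85\right)\right) - 42077} = \sqrt{\left(-35 - 7 \left(\left(-148\right) \left(- \frac{1}{130}\right)\right) - 595\right) - 42077} = \sqrt{\left(-35 - \frac{518}{65} - 595\right) - 42077} = \sqrt{- \frac{41468}{65} - 42077} = \sqrt{- \frac{2776473}{65}} = \frac{3 i \sqrt{20052305}}{65}$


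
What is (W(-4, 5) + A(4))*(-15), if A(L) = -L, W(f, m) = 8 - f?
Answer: -120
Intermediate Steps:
(W(-4, 5) + A(4))*(-15) = ((8 - 1*(-4)) - 1*4)*(-15) = ((8 + 4) - 4)*(-15) = (12 - 4)*(-15) = 8*(-15) = -120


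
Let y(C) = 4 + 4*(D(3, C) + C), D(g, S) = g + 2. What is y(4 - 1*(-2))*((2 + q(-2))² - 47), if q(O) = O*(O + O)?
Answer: 2544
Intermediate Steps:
D(g, S) = 2 + g
q(O) = 2*O² (q(O) = O*(2*O) = 2*O²)
y(C) = 24 + 4*C (y(C) = 4 + 4*((2 + 3) + C) = 4 + 4*(5 + C) = 4 + (20 + 4*C) = 24 + 4*C)
y(4 - 1*(-2))*((2 + q(-2))² - 47) = (24 + 4*(4 - 1*(-2)))*((2 + 2*(-2)²)² - 47) = (24 + 4*(4 + 2))*((2 + 2*4)² - 47) = (24 + 4*6)*((2 + 8)² - 47) = (24 + 24)*(10² - 47) = 48*(100 - 47) = 48*53 = 2544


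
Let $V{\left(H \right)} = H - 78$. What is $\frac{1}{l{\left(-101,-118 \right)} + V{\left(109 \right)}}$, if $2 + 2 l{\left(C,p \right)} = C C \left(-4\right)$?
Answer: $- \frac{1}{20372} \approx -4.9087 \cdot 10^{-5}$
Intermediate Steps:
$l{\left(C,p \right)} = -1 - 2 C^{2}$ ($l{\left(C,p \right)} = -1 + \frac{C C \left(-4\right)}{2} = -1 + \frac{C^{2} \left(-4\right)}{2} = -1 + \frac{\left(-4\right) C^{2}}{2} = -1 - 2 C^{2}$)
$V{\left(H \right)} = -78 + H$
$\frac{1}{l{\left(-101,-118 \right)} + V{\left(109 \right)}} = \frac{1}{\left(-1 - 2 \left(-101\right)^{2}\right) + \left(-78 + 109\right)} = \frac{1}{\left(-1 - 20402\right) + 31} = \frac{1}{-20403 + 31} = \frac{1}{-20372} = - \frac{1}{20372}$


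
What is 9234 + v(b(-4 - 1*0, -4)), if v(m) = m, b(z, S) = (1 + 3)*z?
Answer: 9218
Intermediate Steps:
b(z, S) = 4*z
9234 + v(b(-4 - 1*0, -4)) = 9234 + 4*(-4 - 1*0) = 9234 + 4*(-4 + 0) = 9234 + 4*(-4) = 9234 - 16 = 9218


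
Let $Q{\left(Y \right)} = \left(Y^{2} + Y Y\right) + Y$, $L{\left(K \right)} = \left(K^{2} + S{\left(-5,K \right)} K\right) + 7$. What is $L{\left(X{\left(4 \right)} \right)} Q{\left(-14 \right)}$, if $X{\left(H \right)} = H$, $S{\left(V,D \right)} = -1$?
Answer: $7182$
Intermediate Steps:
$L{\left(K \right)} = 7 + K^{2} - K$ ($L{\left(K \right)} = \left(K^{2} - K\right) + 7 = 7 + K^{2} - K$)
$Q{\left(Y \right)} = Y + 2 Y^{2}$ ($Q{\left(Y \right)} = \left(Y^{2} + Y^{2}\right) + Y = 2 Y^{2} + Y = Y + 2 Y^{2}$)
$L{\left(X{\left(4 \right)} \right)} Q{\left(-14 \right)} = \left(7 + 4^{2} - 4\right) \left(- 14 \left(1 + 2 \left(-14\right)\right)\right) = \left(7 + 16 - 4\right) \left(- 14 \left(1 - 28\right)\right) = 19 \left(\left(-14\right) \left(-27\right)\right) = 19 \cdot 378 = 7182$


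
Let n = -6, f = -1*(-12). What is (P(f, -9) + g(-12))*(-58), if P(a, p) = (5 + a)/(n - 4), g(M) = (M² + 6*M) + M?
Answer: -16907/5 ≈ -3381.4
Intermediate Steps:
g(M) = M² + 7*M
f = 12
P(a, p) = -½ - a/10 (P(a, p) = (5 + a)/(-6 - 4) = (5 + a)/(-10) = (5 + a)*(-⅒) = -½ - a/10)
(P(f, -9) + g(-12))*(-58) = ((-½ - ⅒*12) - 12*(7 - 12))*(-58) = ((-½ - 6/5) - 12*(-5))*(-58) = (-17/10 + 60)*(-58) = (583/10)*(-58) = -16907/5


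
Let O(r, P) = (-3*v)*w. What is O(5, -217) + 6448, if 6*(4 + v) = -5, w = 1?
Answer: 12925/2 ≈ 6462.5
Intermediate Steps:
v = -29/6 (v = -4 + (⅙)*(-5) = -4 - ⅚ = -29/6 ≈ -4.8333)
O(r, P) = 29/2 (O(r, P) = -3*(-29/6)*1 = (29/2)*1 = 29/2)
O(5, -217) + 6448 = 29/2 + 6448 = 12925/2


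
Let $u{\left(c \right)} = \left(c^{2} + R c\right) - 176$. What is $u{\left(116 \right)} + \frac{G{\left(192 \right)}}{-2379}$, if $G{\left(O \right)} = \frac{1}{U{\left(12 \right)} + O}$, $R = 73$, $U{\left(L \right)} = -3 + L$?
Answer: $\frac{10399436891}{478179} \approx 21748.0$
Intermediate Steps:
$G{\left(O \right)} = \frac{1}{9 + O}$ ($G{\left(O \right)} = \frac{1}{\left(-3 + 12\right) + O} = \frac{1}{9 + O}$)
$u{\left(c \right)} = -176 + c^{2} + 73 c$ ($u{\left(c \right)} = \left(c^{2} + 73 c\right) - 176 = -176 + c^{2} + 73 c$)
$u{\left(116 \right)} + \frac{G{\left(192 \right)}}{-2379} = \left(-176 + 116^{2} + 73 \cdot 116\right) + \frac{1}{\left(9 + 192\right) \left(-2379\right)} = \left(-176 + 13456 + 8468\right) + \frac{1}{201} \left(- \frac{1}{2379}\right) = 21748 + \frac{1}{201} \left(- \frac{1}{2379}\right) = 21748 - \frac{1}{478179} = \frac{10399436891}{478179}$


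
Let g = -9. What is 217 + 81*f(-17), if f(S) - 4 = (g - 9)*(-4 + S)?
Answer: 31159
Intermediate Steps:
f(S) = 76 - 18*S (f(S) = 4 + (-9 - 9)*(-4 + S) = 4 - 18*(-4 + S) = 4 + (72 - 18*S) = 76 - 18*S)
217 + 81*f(-17) = 217 + 81*(76 - 18*(-17)) = 217 + 81*(76 + 306) = 217 + 81*382 = 217 + 30942 = 31159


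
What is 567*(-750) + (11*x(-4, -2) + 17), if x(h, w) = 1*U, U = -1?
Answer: -425244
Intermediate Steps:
x(h, w) = -1 (x(h, w) = 1*(-1) = -1)
567*(-750) + (11*x(-4, -2) + 17) = 567*(-750) + (11*(-1) + 17) = -425250 + (-11 + 17) = -425250 + 6 = -425244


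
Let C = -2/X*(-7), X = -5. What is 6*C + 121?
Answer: 521/5 ≈ 104.20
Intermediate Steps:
C = -14/5 (C = -2/(-5)*(-7) = -2*(-1/5)*(-7) = (2/5)*(-7) = -14/5 ≈ -2.8000)
6*C + 121 = 6*(-14/5) + 121 = -84/5 + 121 = 521/5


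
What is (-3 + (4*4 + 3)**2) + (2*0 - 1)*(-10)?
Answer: 368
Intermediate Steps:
(-3 + (4*4 + 3)**2) + (2*0 - 1)*(-10) = (-3 + (16 + 3)**2) + (0 - 1)*(-10) = (-3 + 19**2) - 1*(-10) = (-3 + 361) + 10 = 358 + 10 = 368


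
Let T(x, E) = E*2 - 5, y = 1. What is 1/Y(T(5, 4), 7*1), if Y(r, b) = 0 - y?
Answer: -1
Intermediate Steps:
T(x, E) = -5 + 2*E (T(x, E) = 2*E - 5 = -5 + 2*E)
Y(r, b) = -1 (Y(r, b) = 0 - 1*1 = 0 - 1 = -1)
1/Y(T(5, 4), 7*1) = 1/(-1) = -1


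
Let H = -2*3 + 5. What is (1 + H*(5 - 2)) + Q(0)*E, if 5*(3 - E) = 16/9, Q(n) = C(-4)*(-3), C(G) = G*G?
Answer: -1934/15 ≈ -128.93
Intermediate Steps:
C(G) = G²
Q(n) = -48 (Q(n) = (-4)²*(-3) = 16*(-3) = -48)
H = -1 (H = -6 + 5 = -1)
E = 119/45 (E = 3 - 16/(5*9) = 3 - ⅕*16/9 = 3 - 16/45 = 119/45 ≈ 2.6444)
(1 + H*(5 - 2)) + Q(0)*E = (1 - (5 - 2)) - 48*119/45 = (1 - 1*3) - 1904/15 = (1 - 3) - 1904/15 = -2 - 1904/15 = -1934/15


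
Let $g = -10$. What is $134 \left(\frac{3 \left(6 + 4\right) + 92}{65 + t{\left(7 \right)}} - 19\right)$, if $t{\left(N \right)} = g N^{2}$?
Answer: $- \frac{1098398}{425} \approx -2584.5$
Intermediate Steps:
$t{\left(N \right)} = - 10 N^{2}$
$134 \left(\frac{3 \left(6 + 4\right) + 92}{65 + t{\left(7 \right)}} - 19\right) = 134 \left(\frac{3 \left(6 + 4\right) + 92}{65 - 10 \cdot 7^{2}} - 19\right) = 134 \left(\frac{3 \cdot 10 + 92}{65 - 490} - 19\right) = 134 \left(\frac{30 + 92}{65 - 490} - 19\right) = 134 \left(\frac{122}{-425} - 19\right) = 134 \left(122 \left(- \frac{1}{425}\right) - 19\right) = 134 \left(- \frac{122}{425} - 19\right) = 134 \left(- \frac{8197}{425}\right) = - \frac{1098398}{425}$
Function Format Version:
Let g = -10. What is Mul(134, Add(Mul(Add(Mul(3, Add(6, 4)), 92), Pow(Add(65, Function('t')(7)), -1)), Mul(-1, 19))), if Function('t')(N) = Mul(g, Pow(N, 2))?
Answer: Rational(-1098398, 425) ≈ -2584.5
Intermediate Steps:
Function('t')(N) = Mul(-10, Pow(N, 2))
Mul(134, Add(Mul(Add(Mul(3, Add(6, 4)), 92), Pow(Add(65, Function('t')(7)), -1)), Mul(-1, 19))) = Mul(134, Add(Mul(Add(Mul(3, Add(6, 4)), 92), Pow(Add(65, Mul(-10, Pow(7, 2))), -1)), Mul(-1, 19))) = Mul(134, Add(Mul(Add(Mul(3, 10), 92), Pow(Add(65, Mul(-10, 49)), -1)), -19)) = Mul(134, Add(Mul(Add(30, 92), Pow(Add(65, -490), -1)), -19)) = Mul(134, Add(Mul(122, Pow(-425, -1)), -19)) = Mul(134, Add(Mul(122, Rational(-1, 425)), -19)) = Mul(134, Add(Rational(-122, 425), -19)) = Mul(134, Rational(-8197, 425)) = Rational(-1098398, 425)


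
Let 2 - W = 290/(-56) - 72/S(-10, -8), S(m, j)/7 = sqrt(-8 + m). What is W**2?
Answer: 35793/784 - 1206*I*sqrt(2)/49 ≈ 45.654 - 34.807*I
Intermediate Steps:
S(m, j) = 7*sqrt(-8 + m)
W = 201/28 - 12*I*sqrt(2)/7 (W = 2 - (290/(-56) - 72*1/(7*sqrt(-8 - 10))) = 2 - (290*(-1/56) - 72*(-I*sqrt(2)/42)) = 2 - (-145/28 - 72*(-I*sqrt(2)/42)) = 2 - (-145/28 - (-12)*I*sqrt(2)/7) = 2 - (-145/28 + 12*I*sqrt(2)/7) = 2 + (145/28 - 12*I*sqrt(2)/7) = 201/28 - 12*I*sqrt(2)/7 ≈ 7.1786 - 2.4244*I)
W**2 = (201/28 - 12*I*sqrt(2)/7)**2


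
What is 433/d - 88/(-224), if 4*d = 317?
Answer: 51983/8876 ≈ 5.8566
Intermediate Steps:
d = 317/4 (d = (¼)*317 = 317/4 ≈ 79.250)
433/d - 88/(-224) = 433/(317/4) - 88/(-224) = 433*(4/317) - 88*(-1/224) = 1732/317 + 11/28 = 51983/8876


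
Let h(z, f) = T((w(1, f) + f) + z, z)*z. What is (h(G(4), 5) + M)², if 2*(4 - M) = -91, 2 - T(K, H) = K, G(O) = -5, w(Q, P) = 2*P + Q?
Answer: 35721/4 ≈ 8930.3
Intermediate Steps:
w(Q, P) = Q + 2*P
T(K, H) = 2 - K
h(z, f) = z*(1 - z - 3*f) (h(z, f) = (2 - (((1 + 2*f) + f) + z))*z = (2 - ((1 + 3*f) + z))*z = (2 - (1 + z + 3*f))*z = (2 + (-1 - z - 3*f))*z = (1 - z - 3*f)*z = z*(1 - z - 3*f))
M = 99/2 (M = 4 - ½*(-91) = 4 + 91/2 = 99/2 ≈ 49.500)
(h(G(4), 5) + M)² = (-5*(1 - 1*(-5) - 3*5) + 99/2)² = (-5*(1 + 5 - 15) + 99/2)² = (-5*(-9) + 99/2)² = (45 + 99/2)² = (189/2)² = 35721/4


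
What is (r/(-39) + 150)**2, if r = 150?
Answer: 3610000/169 ≈ 21361.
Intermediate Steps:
(r/(-39) + 150)**2 = (150/(-39) + 150)**2 = (150*(-1/39) + 150)**2 = (-50/13 + 150)**2 = (1900/13)**2 = 3610000/169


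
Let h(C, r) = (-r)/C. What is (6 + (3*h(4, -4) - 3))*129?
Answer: 774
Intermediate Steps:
h(C, r) = -r/C
(6 + (3*h(4, -4) - 3))*129 = (6 + (3*(-1*(-4)/4) - 3))*129 = (6 + (3*(-1*(-4)*¼) - 3))*129 = (6 + (3*1 - 3))*129 = (6 + (3 - 3))*129 = (6 + 0)*129 = 6*129 = 774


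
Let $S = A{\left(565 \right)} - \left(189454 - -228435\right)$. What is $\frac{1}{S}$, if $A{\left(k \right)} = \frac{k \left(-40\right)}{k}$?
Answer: $- \frac{1}{417929} \approx -2.3927 \cdot 10^{-6}$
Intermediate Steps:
$A{\left(k \right)} = -40$ ($A{\left(k \right)} = \frac{\left(-40\right) k}{k} = -40$)
$S = -417929$ ($S = -40 - \left(189454 - -228435\right) = -40 - \left(189454 + 228435\right) = -40 - 417889 = -417929$)
$\frac{1}{S} = \frac{1}{-417929} = - \frac{1}{417929}$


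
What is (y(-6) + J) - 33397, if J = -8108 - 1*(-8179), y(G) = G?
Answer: -33332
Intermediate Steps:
J = 71 (J = -8108 + 8179 = 71)
(y(-6) + J) - 33397 = (-6 + 71) - 33397 = 65 - 33397 = -33332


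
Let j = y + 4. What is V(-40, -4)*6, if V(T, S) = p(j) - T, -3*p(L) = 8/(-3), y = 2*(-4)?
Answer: 736/3 ≈ 245.33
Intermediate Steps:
y = -8
j = -4 (j = -8 + 4 = -4)
p(L) = 8/9 (p(L) = -8/(3*(-3)) = -8*(-1)/(3*3) = -⅓*(-8/3) = 8/9)
V(T, S) = 8/9 - T
V(-40, -4)*6 = (8/9 - 1*(-40))*6 = (8/9 + 40)*6 = (368/9)*6 = 736/3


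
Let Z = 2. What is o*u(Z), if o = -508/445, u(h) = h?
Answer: -1016/445 ≈ -2.2831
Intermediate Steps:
o = -508/445 (o = -508*1/445 = -508/445 ≈ -1.1416)
o*u(Z) = -508/445*2 = -1016/445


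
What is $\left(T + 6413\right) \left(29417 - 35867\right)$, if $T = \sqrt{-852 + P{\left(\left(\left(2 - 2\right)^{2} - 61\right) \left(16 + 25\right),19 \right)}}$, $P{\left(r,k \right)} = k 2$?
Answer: $-41363850 - 6450 i \sqrt{814} \approx -4.1364 \cdot 10^{7} - 1.8402 \cdot 10^{5} i$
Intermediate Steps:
$P{\left(r,k \right)} = 2 k$
$T = i \sqrt{814}$ ($T = \sqrt{-852 + 2 \cdot 19} = \sqrt{-852 + 38} = \sqrt{-814} = i \sqrt{814} \approx 28.531 i$)
$\left(T + 6413\right) \left(29417 - 35867\right) = \left(i \sqrt{814} + 6413\right) \left(29417 - 35867\right) = \left(6413 + i \sqrt{814}\right) \left(-6450\right) = -41363850 - 6450 i \sqrt{814}$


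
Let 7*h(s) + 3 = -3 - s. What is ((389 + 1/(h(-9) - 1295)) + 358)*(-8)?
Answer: -27077228/4531 ≈ -5976.0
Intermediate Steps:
h(s) = -6/7 - s/7 (h(s) = -3/7 + (-3 - s)/7 = -3/7 + (-3/7 - s/7) = -6/7 - s/7)
((389 + 1/(h(-9) - 1295)) + 358)*(-8) = ((389 + 1/((-6/7 - ⅐*(-9)) - 1295)) + 358)*(-8) = ((389 + 1/((-6/7 + 9/7) - 1295)) + 358)*(-8) = ((389 + 1/(3/7 - 1295)) + 358)*(-8) = ((389 + 1/(-9062/7)) + 358)*(-8) = ((389 - 7/9062) + 358)*(-8) = (3525111/9062 + 358)*(-8) = (6769307/9062)*(-8) = -27077228/4531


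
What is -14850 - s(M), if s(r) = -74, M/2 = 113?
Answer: -14776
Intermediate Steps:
M = 226 (M = 2*113 = 226)
-14850 - s(M) = -14850 - 1*(-74) = -14850 + 74 = -14776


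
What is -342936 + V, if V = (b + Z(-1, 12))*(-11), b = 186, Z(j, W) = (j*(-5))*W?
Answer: -345642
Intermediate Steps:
Z(j, W) = -5*W*j (Z(j, W) = (-5*j)*W = -5*W*j)
V = -2706 (V = (186 - 5*12*(-1))*(-11) = (186 + 60)*(-11) = 246*(-11) = -2706)
-342936 + V = -342936 - 2706 = -345642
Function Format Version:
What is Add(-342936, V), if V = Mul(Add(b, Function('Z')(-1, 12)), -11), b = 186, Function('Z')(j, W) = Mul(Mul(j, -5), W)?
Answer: -345642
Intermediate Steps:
Function('Z')(j, W) = Mul(-5, W, j) (Function('Z')(j, W) = Mul(Mul(-5, j), W) = Mul(-5, W, j))
V = -2706 (V = Mul(Add(186, Mul(-5, 12, -1)), -11) = Mul(Add(186, 60), -11) = Mul(246, -11) = -2706)
Add(-342936, V) = Add(-342936, -2706) = -345642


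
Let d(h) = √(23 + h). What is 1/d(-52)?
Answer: -I*√29/29 ≈ -0.1857*I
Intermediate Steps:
1/d(-52) = 1/(√(23 - 52)) = 1/(√(-29)) = 1/(I*√29) = -I*√29/29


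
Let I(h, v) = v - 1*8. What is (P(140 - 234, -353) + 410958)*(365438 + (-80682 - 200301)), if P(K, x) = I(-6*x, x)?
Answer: 34676969635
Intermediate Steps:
I(h, v) = -8 + v (I(h, v) = v - 8 = -8 + v)
P(K, x) = -8 + x
(P(140 - 234, -353) + 410958)*(365438 + (-80682 - 200301)) = ((-8 - 353) + 410958)*(365438 + (-80682 - 200301)) = (-361 + 410958)*(365438 - 280983) = 410597*84455 = 34676969635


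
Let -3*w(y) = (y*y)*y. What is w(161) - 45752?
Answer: -4310537/3 ≈ -1.4368e+6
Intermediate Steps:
w(y) = -y**3/3 (w(y) = -y*y*y/3 = -y**2*y/3 = -y**3/3)
w(161) - 45752 = -1/3*161**3 - 45752 = -1/3*4173281 - 45752 = -4173281/3 - 45752 = -4310537/3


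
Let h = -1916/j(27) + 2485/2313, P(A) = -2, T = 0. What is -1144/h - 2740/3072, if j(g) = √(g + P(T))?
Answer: 648518875/308546304 ≈ 2.1019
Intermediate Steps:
j(g) = √(-2 + g) (j(g) = √(g - 2) = √(-2 + g))
h = -4419283/11565 (h = -1916/√(-2 + 27) + 2485/2313 = -1916/(√25) + 2485*(1/2313) = -1916/5 + 2485/2313 = -4419283/11565 ≈ -382.13)
-1144/h - 2740/3072 = -1144/(-4419283/11565) - 2740/3072 = -1144*(-11565/4419283) - 2740*1/3072 = 1202760/401753 - 685/768 = 648518875/308546304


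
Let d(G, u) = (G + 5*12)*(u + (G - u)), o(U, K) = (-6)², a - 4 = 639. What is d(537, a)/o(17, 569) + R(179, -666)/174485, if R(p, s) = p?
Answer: 6215330901/697940 ≈ 8905.3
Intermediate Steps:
a = 643 (a = 4 + 639 = 643)
o(U, K) = 36
d(G, u) = G*(60 + G) (d(G, u) = (G + 60)*G = (60 + G)*G = G*(60 + G))
d(537, a)/o(17, 569) + R(179, -666)/174485 = (537*(60 + 537))/36 + 179/174485 = (537*597)*(1/36) + 179*(1/174485) = 320589*(1/36) + 179/174485 = 35621/4 + 179/174485 = 6215330901/697940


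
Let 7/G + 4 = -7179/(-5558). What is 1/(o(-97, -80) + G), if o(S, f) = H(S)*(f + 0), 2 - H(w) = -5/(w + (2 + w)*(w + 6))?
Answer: -32168261/5231569182 ≈ -0.0061489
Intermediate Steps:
G = -38906/15053 (G = 7/(-4 - 7179/(-5558)) = 7/(-4 - 7179*(-1/5558)) = 7/(-4 + 7179/5558) = 7/(-15053/5558) = 7*(-5558/15053) = -38906/15053 ≈ -2.5846)
H(w) = 2 + 5/(w + (2 + w)*(6 + w)) (H(w) = 2 - (-5)/(w + (2 + w)*(w + 6)) = 2 - (-5)/(w + (2 + w)*(6 + w)) = 2 + 5/(w + (2 + w)*(6 + w)))
o(S, f) = f*(29 + 2*S² + 18*S)/(12 + S² + 9*S) (o(S, f) = ((29 + 2*S² + 18*S)/(12 + S² + 9*S))*(f + 0) = ((29 + 2*S² + 18*S)/(12 + S² + 9*S))*f = f*(29 + 2*S² + 18*S)/(12 + S² + 9*S))
1/(o(-97, -80) + G) = 1/(-80*(29 + 2*(-97)² + 18*(-97))/(12 + (-97)² + 9*(-97)) - 38906/15053) = 1/(-80*(29 + 2*9409 - 1746)/(12 + 9409 - 873) - 38906/15053) = 1/(-80*(29 + 18818 - 1746)/8548 - 38906/15053) = 1/(-80*1/8548*17101 - 38906/15053) = 1/(-342020/2137 - 38906/15053) = 1/(-5231569182/32168261) = -32168261/5231569182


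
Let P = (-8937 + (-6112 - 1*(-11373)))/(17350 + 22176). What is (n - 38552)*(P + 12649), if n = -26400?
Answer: -16236723628248/19763 ≈ -8.2157e+8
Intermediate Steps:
P = -1838/19763 (P = (-8937 + (-6112 + 11373))/39526 = (-8937 + 5261)*(1/39526) = -3676*1/39526 = -1838/19763 ≈ -0.093002)
(n - 38552)*(P + 12649) = (-26400 - 38552)*(-1838/19763 + 12649) = -64952*249980349/19763 = -16236723628248/19763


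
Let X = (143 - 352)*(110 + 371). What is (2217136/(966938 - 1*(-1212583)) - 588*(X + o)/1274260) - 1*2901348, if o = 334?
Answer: -13892610660542267/4788407637 ≈ -2.9013e+6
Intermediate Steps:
X = -100529 (X = -209*481 = -100529)
(2217136/(966938 - 1*(-1212583)) - 588*(X + o)/1274260) - 1*2901348 = (2217136/(966938 - 1*(-1212583)) - 588*(-100529 + 334)/1274260) - 1*2901348 = (2217136/(966938 + 1212583) - 588*(-100195)*(1/1274260)) - 2901348 = (2217136/2179521 + 58914660*(1/1274260)) - 2901348 = (2217136*(1/2179521) + 101577/2197) - 2901348 = (2217136/2179521 + 101577/2197) - 2901348 = 226260252409/4788407637 - 2901348 = -13892610660542267/4788407637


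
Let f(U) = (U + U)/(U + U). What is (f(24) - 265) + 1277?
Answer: 1013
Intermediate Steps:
f(U) = 1 (f(U) = (2*U)/((2*U)) = (2*U)*(1/(2*U)) = 1)
(f(24) - 265) + 1277 = (1 - 265) + 1277 = -264 + 1277 = 1013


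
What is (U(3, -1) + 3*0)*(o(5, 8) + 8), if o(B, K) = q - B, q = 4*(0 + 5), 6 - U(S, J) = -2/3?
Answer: 460/3 ≈ 153.33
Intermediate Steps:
U(S, J) = 20/3 (U(S, J) = 6 - (-2)/3 = 6 - 1*(-⅔) = 6 + ⅔ = 20/3)
q = 20 (q = 4*5 = 20)
o(B, K) = 20 - B
(U(3, -1) + 3*0)*(o(5, 8) + 8) = (20/3 + 3*0)*((20 - 1*5) + 8) = (20/3 + 0)*((20 - 5) + 8) = 20*(15 + 8)/3 = (20/3)*23 = 460/3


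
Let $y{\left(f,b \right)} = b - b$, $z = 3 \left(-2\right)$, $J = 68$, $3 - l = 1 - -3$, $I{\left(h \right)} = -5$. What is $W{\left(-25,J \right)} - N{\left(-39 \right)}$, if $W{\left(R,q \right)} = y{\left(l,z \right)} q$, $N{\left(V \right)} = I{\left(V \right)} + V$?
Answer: $44$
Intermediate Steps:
$l = -1$ ($l = 3 - \left(1 - -3\right) = 3 - \left(1 + 3\right) = 3 - 4 = -1$)
$N{\left(V \right)} = -5 + V$
$z = -6$
$y{\left(f,b \right)} = 0$
$W{\left(R,q \right)} = 0$ ($W{\left(R,q \right)} = 0 q = 0$)
$W{\left(-25,J \right)} - N{\left(-39 \right)} = 0 - \left(-5 - 39\right) = 0 - -44 = 0 + 44 = 44$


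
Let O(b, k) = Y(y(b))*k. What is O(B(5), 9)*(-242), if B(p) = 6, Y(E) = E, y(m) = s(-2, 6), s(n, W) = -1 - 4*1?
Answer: 10890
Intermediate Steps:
s(n, W) = -5 (s(n, W) = -1 - 4 = -5)
y(m) = -5
O(b, k) = -5*k
O(B(5), 9)*(-242) = -5*9*(-242) = -45*(-242) = 10890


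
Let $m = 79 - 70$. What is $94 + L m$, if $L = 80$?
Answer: $814$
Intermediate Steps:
$m = 9$
$94 + L m = 94 + 80 \cdot 9 = 94 + 720 = 814$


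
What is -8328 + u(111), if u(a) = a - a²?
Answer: -20538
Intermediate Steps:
-8328 + u(111) = -8328 + 111*(1 - 1*111) = -8328 + 111*(1 - 111) = -8328 + 111*(-110) = -8328 - 12210 = -20538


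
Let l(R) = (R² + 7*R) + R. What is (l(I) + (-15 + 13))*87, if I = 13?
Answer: 23577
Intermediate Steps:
l(R) = R² + 8*R
(l(I) + (-15 + 13))*87 = (13*(8 + 13) + (-15 + 13))*87 = (13*21 - 2)*87 = (273 - 2)*87 = 271*87 = 23577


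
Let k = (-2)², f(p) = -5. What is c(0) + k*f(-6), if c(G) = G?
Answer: -20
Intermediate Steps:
k = 4
c(0) + k*f(-6) = 0 + 4*(-5) = 0 - 20 = -20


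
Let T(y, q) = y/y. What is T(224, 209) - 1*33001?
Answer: -33000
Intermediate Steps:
T(y, q) = 1
T(224, 209) - 1*33001 = 1 - 1*33001 = 1 - 33001 = -33000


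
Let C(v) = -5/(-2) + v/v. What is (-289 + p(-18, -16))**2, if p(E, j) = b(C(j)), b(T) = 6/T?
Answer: 4044121/49 ≈ 82533.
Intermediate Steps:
C(v) = 7/2 (C(v) = -5*(-1/2) + 1 = 5/2 + 1 = 7/2)
p(E, j) = 12/7 (p(E, j) = 6/(7/2) = 6*(2/7) = 12/7)
(-289 + p(-18, -16))**2 = (-289 + 12/7)**2 = (-2011/7)**2 = 4044121/49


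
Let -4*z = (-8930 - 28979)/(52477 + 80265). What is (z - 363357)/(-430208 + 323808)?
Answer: 27561557381/8070713600 ≈ 3.4150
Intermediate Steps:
z = 37909/530968 (z = -(-8930 - 28979)/(4*(52477 + 80265)) = -(-37909)/(4*132742) = -¼*(-37909/132742) = 37909/530968 ≈ 0.071396)
(z - 363357)/(-430208 + 323808) = (37909/530968 - 363357)/(-430208 + 323808) = -192930901667/530968/(-106400) = -192930901667/530968*(-1/106400) = 27561557381/8070713600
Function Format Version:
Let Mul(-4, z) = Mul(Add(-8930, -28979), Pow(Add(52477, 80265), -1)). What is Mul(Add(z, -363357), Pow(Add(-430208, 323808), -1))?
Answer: Rational(27561557381, 8070713600) ≈ 3.4150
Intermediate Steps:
z = Rational(37909, 530968) (z = Mul(Rational(-1, 4), Mul(Add(-8930, -28979), Pow(Add(52477, 80265), -1))) = Mul(Rational(-1, 4), Mul(-37909, Pow(132742, -1))) = Mul(Rational(-1, 4), Mul(-37909, Rational(1, 132742))) = Mul(Rational(-1, 4), Rational(-37909, 132742)) = Rational(37909, 530968) ≈ 0.071396)
Mul(Add(z, -363357), Pow(Add(-430208, 323808), -1)) = Mul(Add(Rational(37909, 530968), -363357), Pow(Add(-430208, 323808), -1)) = Mul(Rational(-192930901667, 530968), Pow(-106400, -1)) = Mul(Rational(-192930901667, 530968), Rational(-1, 106400)) = Rational(27561557381, 8070713600)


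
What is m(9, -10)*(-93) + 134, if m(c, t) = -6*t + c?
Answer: -6283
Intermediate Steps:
m(c, t) = c - 6*t
m(9, -10)*(-93) + 134 = (9 - 6*(-10))*(-93) + 134 = (9 + 60)*(-93) + 134 = 69*(-93) + 134 = -6417 + 134 = -6283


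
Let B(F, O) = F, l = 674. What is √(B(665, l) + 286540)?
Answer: √287205 ≈ 535.92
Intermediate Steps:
√(B(665, l) + 286540) = √(665 + 286540) = √287205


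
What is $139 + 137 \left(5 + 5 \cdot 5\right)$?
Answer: $4249$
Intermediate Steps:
$139 + 137 \left(5 + 5 \cdot 5\right) = 139 + 137 \left(5 + 25\right) = 139 + 137 \cdot 30 = 139 + 4110 = 4249$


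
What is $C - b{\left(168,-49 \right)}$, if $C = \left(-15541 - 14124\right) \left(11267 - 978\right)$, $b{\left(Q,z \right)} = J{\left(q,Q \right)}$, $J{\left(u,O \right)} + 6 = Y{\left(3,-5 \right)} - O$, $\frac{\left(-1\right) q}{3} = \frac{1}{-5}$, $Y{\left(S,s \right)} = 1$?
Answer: $-305223012$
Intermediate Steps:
$q = \frac{3}{5}$ ($q = - \frac{3}{-5} = \left(-3\right) \left(- \frac{1}{5}\right) = \frac{3}{5} \approx 0.6$)
$J{\left(u,O \right)} = -5 - O$ ($J{\left(u,O \right)} = -6 - \left(-1 + O\right) = -5 - O$)
$b{\left(Q,z \right)} = -5 - Q$
$C = -305223185$ ($C = \left(-29665\right) 10289 = -305223185$)
$C - b{\left(168,-49 \right)} = -305223185 - \left(-5 - 168\right) = -305223185 - -173 = -305223185 + 173 = -305223012$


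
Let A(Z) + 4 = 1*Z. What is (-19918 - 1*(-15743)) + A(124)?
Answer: -4055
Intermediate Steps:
A(Z) = -4 + Z (A(Z) = -4 + 1*Z = -4 + Z)
(-19918 - 1*(-15743)) + A(124) = (-19918 - 1*(-15743)) + (-4 + 124) = (-19918 + 15743) + 120 = -4175 + 120 = -4055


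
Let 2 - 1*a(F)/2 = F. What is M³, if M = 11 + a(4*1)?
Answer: 343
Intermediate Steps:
a(F) = 4 - 2*F
M = 7 (M = 11 + (4 - 8) = 11 - 4 = 7)
M³ = 7³ = 343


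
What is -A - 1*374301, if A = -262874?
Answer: -111427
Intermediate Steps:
-A - 1*374301 = -1*(-262874) - 1*374301 = 262874 - 374301 = -111427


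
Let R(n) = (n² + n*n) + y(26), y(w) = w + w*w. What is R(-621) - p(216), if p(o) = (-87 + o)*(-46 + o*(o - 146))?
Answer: -1172562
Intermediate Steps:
y(w) = w + w²
p(o) = (-87 + o)*(-46 + o*(-146 + o))
R(n) = 702 + 2*n² (R(n) = (n² + n*n) + 26*(1 + 26) = (n² + n²) + 26*27 = 2*n² + 702 = 702 + 2*n²)
R(-621) - p(216) = (702 + 2*(-621)²) - (4002 + 216³ - 233*216² + 12656*216) = (702 + 2*385641) - (4002 + 10077696 - 233*46656 + 2733696) = (702 + 771282) - (4002 + 10077696 - 10870848 + 2733696) = 771984 - 1*1944546 = 771984 - 1944546 = -1172562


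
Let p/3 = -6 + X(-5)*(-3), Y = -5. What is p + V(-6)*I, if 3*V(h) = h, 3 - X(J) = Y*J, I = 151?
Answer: -122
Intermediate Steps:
X(J) = 3 + 5*J (X(J) = 3 - (-5)*J = 3 + 5*J)
p = 180 (p = 3*(-6 + (3 + 5*(-5))*(-3)) = 3*(-6 + (3 - 25)*(-3)) = 3*(-6 - 22*(-3)) = 3*(-6 + 66) = 3*60 = 180)
V(h) = h/3
p + V(-6)*I = 180 + ((⅓)*(-6))*151 = 180 - 2*151 = 180 - 302 = -122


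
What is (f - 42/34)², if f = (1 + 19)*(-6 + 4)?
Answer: 491401/289 ≈ 1700.3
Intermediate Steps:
f = -40 (f = 20*(-2) = -40)
(f - 42/34)² = (-40 - 42/34)² = (-40 - 42*1/34)² = (-40 - 21/17)² = (-701/17)² = 491401/289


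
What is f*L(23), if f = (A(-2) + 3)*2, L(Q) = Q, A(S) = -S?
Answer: 230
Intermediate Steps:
f = 10 (f = (-1*(-2) + 3)*2 = (2 + 3)*2 = 5*2 = 10)
f*L(23) = 10*23 = 230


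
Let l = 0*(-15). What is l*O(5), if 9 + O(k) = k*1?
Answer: 0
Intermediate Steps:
l = 0
O(k) = -9 + k (O(k) = -9 + k*1 = -9 + k)
l*O(5) = 0*(-9 + 5) = 0*(-4) = 0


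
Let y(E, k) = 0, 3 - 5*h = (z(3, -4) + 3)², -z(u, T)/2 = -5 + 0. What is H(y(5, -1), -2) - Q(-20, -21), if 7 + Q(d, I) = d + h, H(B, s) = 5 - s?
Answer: 336/5 ≈ 67.200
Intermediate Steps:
z(u, T) = 10 (z(u, T) = -2*(-5 + 0) = -2*(-5) = 10)
h = -166/5 (h = ⅗ - (10 + 3)²/5 = ⅗ - ⅕*13² = ⅗ - ⅕*169 = ⅗ - 169/5 = -166/5 ≈ -33.200)
Q(d, I) = -201/5 + d (Q(d, I) = -7 + (d - 166/5) = -7 + (-166/5 + d) = -201/5 + d)
H(y(5, -1), -2) - Q(-20, -21) = (5 - 1*(-2)) - (-201/5 - 20) = (5 + 2) - 1*(-301/5) = 7 + 301/5 = 336/5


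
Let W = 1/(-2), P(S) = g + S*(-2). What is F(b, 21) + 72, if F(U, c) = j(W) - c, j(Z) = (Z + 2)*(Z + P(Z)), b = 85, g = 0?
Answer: 207/4 ≈ 51.750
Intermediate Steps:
P(S) = -2*S (P(S) = 0 + S*(-2) = 0 - 2*S = -2*S)
W = -½ (W = 1*(-½) = -½ ≈ -0.50000)
j(Z) = -Z*(2 + Z) (j(Z) = (Z + 2)*(Z - 2*Z) = (2 + Z)*(-Z) = -Z*(2 + Z))
F(U, c) = ¾ - c (F(U, c) = -(-2 - 1*(-½))/2 - c = -(-2 + ½)/2 - c = -½*(-3/2) - c = ¾ - c)
F(b, 21) + 72 = (¾ - 1*21) + 72 = (¾ - 21) + 72 = -81/4 + 72 = 207/4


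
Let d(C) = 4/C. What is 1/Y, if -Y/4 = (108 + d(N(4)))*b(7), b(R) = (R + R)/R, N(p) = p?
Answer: -1/872 ≈ -0.0011468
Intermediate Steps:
b(R) = 2 (b(R) = (2*R)/R = 2)
Y = -872 (Y = -4*(108 + 4/4)*2 = -4*(108 + 4*(¼))*2 = -4*(108 + 1)*2 = -436*2 = -4*218 = -872)
1/Y = 1/(-872) = -1/872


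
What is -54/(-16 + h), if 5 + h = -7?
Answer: 27/14 ≈ 1.9286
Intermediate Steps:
h = -12 (h = -5 - 7 = -12)
-54/(-16 + h) = -54/(-16 - 12) = -54/(-28) = -54*(-1/28) = 27/14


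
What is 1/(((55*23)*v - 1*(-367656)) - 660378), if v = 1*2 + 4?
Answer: -1/285132 ≈ -3.5071e-6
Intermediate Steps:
v = 6 (v = 2 + 4 = 6)
1/(((55*23)*v - 1*(-367656)) - 660378) = 1/(((55*23)*6 - 1*(-367656)) - 660378) = 1/((1265*6 + 367656) - 660378) = 1/((7590 + 367656) - 660378) = 1/(375246 - 660378) = 1/(-285132) = -1/285132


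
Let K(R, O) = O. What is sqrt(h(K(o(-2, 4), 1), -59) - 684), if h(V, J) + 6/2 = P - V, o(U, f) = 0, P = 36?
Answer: 2*I*sqrt(163) ≈ 25.534*I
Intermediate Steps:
h(V, J) = 33 - V (h(V, J) = -3 + (36 - V) = 33 - V)
sqrt(h(K(o(-2, 4), 1), -59) - 684) = sqrt((33 - 1*1) - 684) = sqrt((33 - 1) - 684) = sqrt(32 - 684) = sqrt(-652) = 2*I*sqrt(163)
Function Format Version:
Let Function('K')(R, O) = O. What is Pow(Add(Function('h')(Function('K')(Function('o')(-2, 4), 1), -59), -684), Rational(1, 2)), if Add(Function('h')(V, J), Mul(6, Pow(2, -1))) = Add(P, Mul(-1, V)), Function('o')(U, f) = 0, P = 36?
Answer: Mul(2, I, Pow(163, Rational(1, 2))) ≈ Mul(25.534, I)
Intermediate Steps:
Function('h')(V, J) = Add(33, Mul(-1, V)) (Function('h')(V, J) = Add(-3, Add(36, Mul(-1, V))) = Add(33, Mul(-1, V)))
Pow(Add(Function('h')(Function('K')(Function('o')(-2, 4), 1), -59), -684), Rational(1, 2)) = Pow(Add(Add(33, Mul(-1, 1)), -684), Rational(1, 2)) = Pow(Add(Add(33, -1), -684), Rational(1, 2)) = Pow(Add(32, -684), Rational(1, 2)) = Pow(-652, Rational(1, 2)) = Mul(2, I, Pow(163, Rational(1, 2)))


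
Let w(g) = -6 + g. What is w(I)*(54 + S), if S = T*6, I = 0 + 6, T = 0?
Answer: 0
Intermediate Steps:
I = 6
S = 0 (S = 0*6 = 0)
w(I)*(54 + S) = (-6 + 6)*(54 + 0) = 0*54 = 0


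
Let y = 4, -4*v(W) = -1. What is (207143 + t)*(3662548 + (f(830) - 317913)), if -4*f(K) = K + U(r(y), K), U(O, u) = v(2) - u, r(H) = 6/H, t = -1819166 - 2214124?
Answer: -204753038915373/16 ≈ -1.2797e+13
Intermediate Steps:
v(W) = ¼ (v(W) = -¼*(-1) = ¼)
t = -4033290
U(O, u) = ¼ - u
f(K) = -1/16 (f(K) = -(K + (¼ - K))/4 = -¼*¼ = -1/16)
(207143 + t)*(3662548 + (f(830) - 317913)) = (207143 - 4033290)*(3662548 + (-1/16 - 317913)) = -3826147*(3662548 - 5086609/16) = -3826147*53514159/16 = -204753038915373/16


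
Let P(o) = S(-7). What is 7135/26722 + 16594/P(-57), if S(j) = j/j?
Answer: 443432003/26722 ≈ 16594.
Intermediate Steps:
S(j) = 1
P(o) = 1
7135/26722 + 16594/P(-57) = 7135/26722 + 16594/1 = 7135*(1/26722) + 16594*1 = 7135/26722 + 16594 = 443432003/26722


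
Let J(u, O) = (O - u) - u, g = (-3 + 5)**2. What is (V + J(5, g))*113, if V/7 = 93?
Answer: 72885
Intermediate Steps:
V = 651 (V = 7*93 = 651)
g = 4 (g = 2**2 = 4)
J(u, O) = O - 2*u
(V + J(5, g))*113 = (651 + (4 - 2*5))*113 = (651 + (4 - 10))*113 = (651 - 6)*113 = 645*113 = 72885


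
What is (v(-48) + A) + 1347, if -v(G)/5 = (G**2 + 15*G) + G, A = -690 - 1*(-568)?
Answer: -6455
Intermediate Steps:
A = -122 (A = -690 + 568 = -122)
v(G) = -80*G - 5*G**2 (v(G) = -5*((G**2 + 15*G) + G) = -5*(G**2 + 16*G) = -80*G - 5*G**2)
(v(-48) + A) + 1347 = (-5*(-48)*(16 - 48) - 122) + 1347 = (-5*(-48)*(-32) - 122) + 1347 = (-7680 - 122) + 1347 = -7802 + 1347 = -6455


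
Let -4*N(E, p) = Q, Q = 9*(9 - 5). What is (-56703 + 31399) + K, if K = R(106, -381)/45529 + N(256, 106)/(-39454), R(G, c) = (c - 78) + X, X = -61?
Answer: -45453624810783/1796301166 ≈ -25304.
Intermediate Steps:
R(G, c) = -139 + c (R(G, c) = (c - 78) - 61 = (-78 + c) - 61 = -139 + c)
Q = 36 (Q = 9*4 = 36)
N(E, p) = -9 (N(E, p) = -¼*36 = -9)
K = -20106319/1796301166 (K = (-139 - 381)/45529 - 9/(-39454) = -520*1/45529 - 9*(-1/39454) = -520/45529 + 9/39454 = -20106319/1796301166 ≈ -0.011193)
(-56703 + 31399) + K = (-56703 + 31399) - 20106319/1796301166 = -25304 - 20106319/1796301166 = -45453624810783/1796301166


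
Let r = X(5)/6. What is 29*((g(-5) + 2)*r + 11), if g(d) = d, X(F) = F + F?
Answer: 174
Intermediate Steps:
X(F) = 2*F
r = 5/3 (r = (2*5)/6 = 10*(⅙) = 5/3 ≈ 1.6667)
29*((g(-5) + 2)*r + 11) = 29*((-5 + 2)*(5/3) + 11) = 29*(-3*5/3 + 11) = 29*(-5 + 11) = 29*6 = 174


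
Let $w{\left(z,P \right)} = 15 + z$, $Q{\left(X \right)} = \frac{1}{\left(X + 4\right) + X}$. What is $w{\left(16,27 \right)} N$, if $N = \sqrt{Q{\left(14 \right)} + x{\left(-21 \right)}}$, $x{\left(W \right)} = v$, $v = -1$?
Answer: $\frac{31 i \sqrt{62}}{8} \approx 30.512 i$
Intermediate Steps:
$x{\left(W \right)} = -1$
$Q{\left(X \right)} = \frac{1}{4 + 2 X}$ ($Q{\left(X \right)} = \frac{1}{\left(4 + X\right) + X} = \frac{1}{4 + 2 X}$)
$N = \frac{i \sqrt{62}}{8}$ ($N = \sqrt{\frac{1}{2 \left(2 + 14\right)} - 1} = \sqrt{\frac{1}{2 \cdot 16} - 1} = \sqrt{\frac{1}{2} \cdot \frac{1}{16} - 1} = \sqrt{\frac{1}{32} - 1} = \sqrt{- \frac{31}{32}} = \frac{i \sqrt{62}}{8} \approx 0.98425 i$)
$w{\left(16,27 \right)} N = \left(15 + 16\right) \frac{i \sqrt{62}}{8} = 31 \frac{i \sqrt{62}}{8} = \frac{31 i \sqrt{62}}{8}$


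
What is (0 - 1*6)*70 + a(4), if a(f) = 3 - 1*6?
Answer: -423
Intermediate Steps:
a(f) = -3 (a(f) = 3 - 6 = -3)
(0 - 1*6)*70 + a(4) = (0 - 1*6)*70 - 3 = (0 - 6)*70 - 3 = -6*70 - 3 = -420 - 3 = -423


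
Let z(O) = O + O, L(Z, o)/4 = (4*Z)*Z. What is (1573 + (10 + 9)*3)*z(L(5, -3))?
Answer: 1304000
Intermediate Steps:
L(Z, o) = 16*Z² (L(Z, o) = 4*((4*Z)*Z) = 4*(4*Z²) = 16*Z²)
z(O) = 2*O
(1573 + (10 + 9)*3)*z(L(5, -3)) = (1573 + (10 + 9)*3)*(2*(16*5²)) = (1573 + 19*3)*(2*(16*25)) = (1573 + 57)*(2*400) = 1630*800 = 1304000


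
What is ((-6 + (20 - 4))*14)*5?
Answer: 700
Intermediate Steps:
((-6 + (20 - 4))*14)*5 = ((-6 + 16)*14)*5 = (10*14)*5 = 140*5 = 700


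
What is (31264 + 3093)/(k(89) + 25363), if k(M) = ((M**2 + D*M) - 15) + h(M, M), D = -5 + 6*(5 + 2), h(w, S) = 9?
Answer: 34357/36571 ≈ 0.93946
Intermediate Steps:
D = 37 (D = -5 + 6*7 = -5 + 42 = 37)
k(M) = -6 + M**2 + 37*M (k(M) = ((M**2 + 37*M) - 15) + 9 = (-15 + M**2 + 37*M) + 9 = -6 + M**2 + 37*M)
(31264 + 3093)/(k(89) + 25363) = (31264 + 3093)/((-6 + 89**2 + 37*89) + 25363) = 34357/((-6 + 7921 + 3293) + 25363) = 34357/(11208 + 25363) = 34357/36571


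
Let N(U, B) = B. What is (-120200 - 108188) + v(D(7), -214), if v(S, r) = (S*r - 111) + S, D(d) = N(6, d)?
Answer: -229990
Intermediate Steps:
D(d) = d
v(S, r) = -111 + S + S*r (v(S, r) = (-111 + S*r) + S = -111 + S + S*r)
(-120200 - 108188) + v(D(7), -214) = (-120200 - 108188) + (-111 + 7 + 7*(-214)) = -228388 + (-111 + 7 - 1498) = -228388 - 1602 = -229990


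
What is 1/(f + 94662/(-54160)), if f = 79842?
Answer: 27080/2162074029 ≈ 1.2525e-5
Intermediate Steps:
1/(f + 94662/(-54160)) = 1/(79842 + 94662/(-54160)) = 1/(79842 + 94662*(-1/54160)) = 1/(79842 - 47331/27080) = 1/(2162074029/27080) = 27080/2162074029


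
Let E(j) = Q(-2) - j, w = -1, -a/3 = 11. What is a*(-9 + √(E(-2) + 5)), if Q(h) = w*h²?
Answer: 297 - 33*√3 ≈ 239.84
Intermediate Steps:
a = -33 (a = -3*11 = -33)
Q(h) = -h²
E(j) = -4 - j (E(j) = -1*(-2)² - j = -1*4 - j = -4 - j)
a*(-9 + √(E(-2) + 5)) = -33*(-9 + √((-4 - 1*(-2)) + 5)) = -33*(-9 + √((-4 + 2) + 5)) = -33*(-9 + √(-2 + 5)) = -33*(-9 + √3) = 297 - 33*√3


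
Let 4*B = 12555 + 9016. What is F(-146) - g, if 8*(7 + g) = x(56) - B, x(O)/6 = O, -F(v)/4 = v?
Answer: 39139/32 ≈ 1223.1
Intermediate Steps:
B = 21571/4 (B = (12555 + 9016)/4 = (¼)*21571 = 21571/4 ≈ 5392.8)
F(v) = -4*v
x(O) = 6*O
g = -20451/32 (g = -7 + (6*56 - 1*21571/4)/8 = -7 + (336 - 21571/4)/8 = -7 + (⅛)*(-20227/4) = -7 - 20227/32 = -20451/32 ≈ -639.09)
F(-146) - g = -4*(-146) - 1*(-20451/32) = 584 + 20451/32 = 39139/32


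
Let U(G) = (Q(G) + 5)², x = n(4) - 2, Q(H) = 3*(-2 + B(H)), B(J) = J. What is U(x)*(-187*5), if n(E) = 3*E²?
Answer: -17549015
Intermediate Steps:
Q(H) = -6 + 3*H (Q(H) = 3*(-2 + H) = -6 + 3*H)
x = 46 (x = 3*4² - 2 = 3*16 - 2 = 48 - 2 = 46)
U(G) = (-1 + 3*G)² (U(G) = ((-6 + 3*G) + 5)² = (-1 + 3*G)²)
U(x)*(-187*5) = (-1 + 3*46)²*(-187*5) = (-1 + 138)²*(-935) = 137²*(-935) = 18769*(-935) = -17549015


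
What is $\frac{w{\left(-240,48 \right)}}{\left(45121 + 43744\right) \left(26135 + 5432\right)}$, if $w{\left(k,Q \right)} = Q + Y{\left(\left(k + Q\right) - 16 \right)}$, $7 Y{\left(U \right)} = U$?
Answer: $\frac{128}{19636410185} \approx 6.5185 \cdot 10^{-9}$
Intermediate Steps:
$Y{\left(U \right)} = \frac{U}{7}$
$w{\left(k,Q \right)} = - \frac{16}{7} + \frac{k}{7} + \frac{8 Q}{7}$ ($w{\left(k,Q \right)} = Q + \frac{\left(k + Q\right) - 16}{7} = Q + \frac{\left(Q + k\right) - 16}{7} = Q + \frac{-16 + Q + k}{7} = Q + \left(- \frac{16}{7} + \frac{Q}{7} + \frac{k}{7}\right) = - \frac{16}{7} + \frac{k}{7} + \frac{8 Q}{7}$)
$\frac{w{\left(-240,48 \right)}}{\left(45121 + 43744\right) \left(26135 + 5432\right)} = \frac{- \frac{16}{7} + \frac{1}{7} \left(-240\right) + \frac{8}{7} \cdot 48}{\left(45121 + 43744\right) \left(26135 + 5432\right)} = \frac{- \frac{16}{7} - \frac{240}{7} + \frac{384}{7}}{88865 \cdot 31567} = \frac{128}{7 \cdot 2805201455} = \frac{128}{7} \cdot \frac{1}{2805201455} = \frac{128}{19636410185}$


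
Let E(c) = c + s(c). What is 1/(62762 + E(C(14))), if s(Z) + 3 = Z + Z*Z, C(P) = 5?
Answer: 1/62794 ≈ 1.5925e-5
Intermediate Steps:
s(Z) = -3 + Z + Z**2 (s(Z) = -3 + (Z + Z*Z) = -3 + (Z + Z**2) = -3 + Z + Z**2)
E(c) = -3 + c**2 + 2*c (E(c) = c + (-3 + c + c**2) = -3 + c**2 + 2*c)
1/(62762 + E(C(14))) = 1/(62762 + (-3 + 5**2 + 2*5)) = 1/(62762 + (-3 + 25 + 10)) = 1/(62762 + 32) = 1/62794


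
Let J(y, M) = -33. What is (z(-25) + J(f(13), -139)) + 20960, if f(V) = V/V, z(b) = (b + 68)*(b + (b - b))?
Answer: 19852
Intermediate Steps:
z(b) = b*(68 + b) (z(b) = (68 + b)*(b + 0) = (68 + b)*b = b*(68 + b))
f(V) = 1
(z(-25) + J(f(13), -139)) + 20960 = (-25*(68 - 25) - 33) + 20960 = (-25*43 - 33) + 20960 = (-1075 - 33) + 20960 = -1108 + 20960 = 19852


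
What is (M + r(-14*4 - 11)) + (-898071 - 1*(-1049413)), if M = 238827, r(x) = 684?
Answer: 390853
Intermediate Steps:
(M + r(-14*4 - 11)) + (-898071 - 1*(-1049413)) = (238827 + 684) + (-898071 - 1*(-1049413)) = 239511 + (-898071 + 1049413) = 239511 + 151342 = 390853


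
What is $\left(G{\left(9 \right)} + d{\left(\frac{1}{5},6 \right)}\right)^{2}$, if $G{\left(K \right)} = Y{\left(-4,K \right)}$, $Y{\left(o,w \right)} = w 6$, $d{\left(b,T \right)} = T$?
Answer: $3600$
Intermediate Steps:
$Y{\left(o,w \right)} = 6 w$
$G{\left(K \right)} = 6 K$
$\left(G{\left(9 \right)} + d{\left(\frac{1}{5},6 \right)}\right)^{2} = \left(6 \cdot 9 + 6\right)^{2} = \left(54 + 6\right)^{2} = 60^{2} = 3600$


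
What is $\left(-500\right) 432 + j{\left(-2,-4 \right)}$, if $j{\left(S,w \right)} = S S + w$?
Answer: $-216000$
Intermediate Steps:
$j{\left(S,w \right)} = w + S^{2}$ ($j{\left(S,w \right)} = S^{2} + w = w + S^{2}$)
$\left(-500\right) 432 + j{\left(-2,-4 \right)} = \left(-500\right) 432 - \left(4 - \left(-2\right)^{2}\right) = -216000 + \left(-4 + 4\right) = -216000 + 0 = -216000$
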